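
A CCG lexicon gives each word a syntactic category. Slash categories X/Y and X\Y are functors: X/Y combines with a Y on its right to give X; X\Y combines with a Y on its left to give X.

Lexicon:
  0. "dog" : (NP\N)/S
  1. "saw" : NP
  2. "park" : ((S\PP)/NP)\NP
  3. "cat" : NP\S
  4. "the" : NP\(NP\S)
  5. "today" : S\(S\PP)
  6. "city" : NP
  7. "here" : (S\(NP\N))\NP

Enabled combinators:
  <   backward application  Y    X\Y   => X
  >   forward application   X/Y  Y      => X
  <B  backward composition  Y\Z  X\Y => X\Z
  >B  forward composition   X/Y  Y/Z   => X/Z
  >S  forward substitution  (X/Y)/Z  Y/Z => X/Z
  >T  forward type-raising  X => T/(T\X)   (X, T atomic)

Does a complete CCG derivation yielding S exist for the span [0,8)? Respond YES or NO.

YES

[0,8] S   <
  [0,6] NP\N   >
    [0,1] "dog" : (NP\N)/S
    [1,6] S   <
      [1,5] S\PP   >
        [1,3] (S\PP)/NP   <
          [1,2] "saw" : NP
          [2,3] "park" : ((S\PP)/NP)\NP
        [3,5] NP   <
          [3,4] "cat" : NP\S
          [4,5] "the" : NP\(NP\S)
      [5,6] "today" : S\(S\PP)
  [6,8] S\(NP\N)   <
    [6,7] "city" : NP
    [7,8] "here" : (S\(NP\N))\NP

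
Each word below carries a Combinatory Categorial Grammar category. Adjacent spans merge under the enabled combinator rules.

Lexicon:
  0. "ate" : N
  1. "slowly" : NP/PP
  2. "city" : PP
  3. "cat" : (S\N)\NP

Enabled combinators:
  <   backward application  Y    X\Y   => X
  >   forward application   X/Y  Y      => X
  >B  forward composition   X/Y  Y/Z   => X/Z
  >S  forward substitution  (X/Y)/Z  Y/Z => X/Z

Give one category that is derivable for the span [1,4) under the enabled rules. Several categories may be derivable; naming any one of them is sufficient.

S\N

[0,4] S   <
  [0,1] "ate" : N
  [1,4] S\N   <
    [1,3] NP   >
      [1,2] "slowly" : NP/PP
      [2,3] "city" : PP
    [3,4] "cat" : (S\N)\NP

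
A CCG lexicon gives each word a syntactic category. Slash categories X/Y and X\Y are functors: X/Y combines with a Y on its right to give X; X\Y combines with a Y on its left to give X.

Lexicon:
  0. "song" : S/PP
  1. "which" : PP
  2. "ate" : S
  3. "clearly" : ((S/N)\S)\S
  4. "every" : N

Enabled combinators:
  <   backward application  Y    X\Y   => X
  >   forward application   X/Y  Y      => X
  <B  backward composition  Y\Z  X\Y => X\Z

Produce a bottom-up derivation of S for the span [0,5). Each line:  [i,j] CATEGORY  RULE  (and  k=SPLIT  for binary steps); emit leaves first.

[0,5] S   >
  [0,4] S/N   <
    [0,2] S   >
      [0,1] "song" : S/PP
      [1,2] "which" : PP
    [2,4] (S/N)\S   <
      [2,3] "ate" : S
      [3,4] "clearly" : ((S/N)\S)\S
  [4,5] "every" : N

[0,1] S/PP  lex  "song"
[1,2] PP  lex  "which"
[0,2] S  >  k=1
[2,3] S  lex  "ate"
[3,4] ((S/N)\S)\S  lex  "clearly"
[2,4] (S/N)\S  <  k=3
[0,4] S/N  <  k=2
[4,5] N  lex  "every"
[0,5] S  >  k=4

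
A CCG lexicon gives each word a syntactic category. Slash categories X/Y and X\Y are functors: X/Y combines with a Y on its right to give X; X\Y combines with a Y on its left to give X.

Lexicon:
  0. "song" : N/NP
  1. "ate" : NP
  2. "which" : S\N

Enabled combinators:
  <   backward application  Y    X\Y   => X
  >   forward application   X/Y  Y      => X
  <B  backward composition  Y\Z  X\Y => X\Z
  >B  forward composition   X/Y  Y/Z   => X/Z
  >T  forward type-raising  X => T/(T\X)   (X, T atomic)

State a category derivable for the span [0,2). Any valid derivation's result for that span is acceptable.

[0,3] S   <
  [0,2] N   >
    [0,1] "song" : N/NP
    [1,2] "ate" : NP
  [2,3] "which" : S\N

N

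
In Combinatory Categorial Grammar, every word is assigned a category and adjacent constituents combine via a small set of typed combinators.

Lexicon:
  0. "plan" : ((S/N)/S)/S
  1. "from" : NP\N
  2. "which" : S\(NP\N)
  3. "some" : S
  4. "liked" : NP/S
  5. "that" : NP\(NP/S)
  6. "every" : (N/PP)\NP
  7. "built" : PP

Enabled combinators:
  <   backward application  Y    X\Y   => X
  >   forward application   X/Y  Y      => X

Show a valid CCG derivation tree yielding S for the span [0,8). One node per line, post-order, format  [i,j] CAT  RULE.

[0,8] S   >
  [0,4] S/N   >
    [0,3] (S/N)/S   >
      [0,1] "plan" : ((S/N)/S)/S
      [1,3] S   <
        [1,2] "from" : NP\N
        [2,3] "which" : S\(NP\N)
    [3,4] "some" : S
  [4,8] N   >
    [4,7] N/PP   <
      [4,6] NP   <
        [4,5] "liked" : NP/S
        [5,6] "that" : NP\(NP/S)
      [6,7] "every" : (N/PP)\NP
    [7,8] "built" : PP

[0,1] ((S/N)/S)/S  lex  "plan"
[1,2] NP\N  lex  "from"
[2,3] S\(NP\N)  lex  "which"
[1,3] S  <  k=2
[0,3] (S/N)/S  >  k=1
[3,4] S  lex  "some"
[0,4] S/N  >  k=3
[4,5] NP/S  lex  "liked"
[5,6] NP\(NP/S)  lex  "that"
[4,6] NP  <  k=5
[6,7] (N/PP)\NP  lex  "every"
[4,7] N/PP  <  k=6
[7,8] PP  lex  "built"
[4,8] N  >  k=7
[0,8] S  >  k=4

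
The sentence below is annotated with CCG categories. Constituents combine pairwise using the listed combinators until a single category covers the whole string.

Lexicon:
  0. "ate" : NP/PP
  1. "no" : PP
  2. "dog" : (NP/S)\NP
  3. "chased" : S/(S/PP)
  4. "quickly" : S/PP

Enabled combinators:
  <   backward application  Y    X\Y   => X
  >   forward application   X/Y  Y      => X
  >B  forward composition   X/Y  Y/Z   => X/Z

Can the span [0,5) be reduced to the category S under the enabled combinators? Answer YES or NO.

NO

NP/PP PP (NP/S)\NP S/(S/PP) S/PP
CKY chart[0,5] = {NP}; S ∉ chart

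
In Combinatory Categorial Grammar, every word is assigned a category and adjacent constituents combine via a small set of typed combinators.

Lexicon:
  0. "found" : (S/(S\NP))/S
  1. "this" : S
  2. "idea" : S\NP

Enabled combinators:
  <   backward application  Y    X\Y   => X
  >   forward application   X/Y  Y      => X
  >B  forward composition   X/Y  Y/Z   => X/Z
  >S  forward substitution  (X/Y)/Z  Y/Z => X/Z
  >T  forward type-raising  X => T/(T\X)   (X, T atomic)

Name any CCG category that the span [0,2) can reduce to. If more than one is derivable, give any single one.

[0,3] S   >
  [0,2] S/(S\NP)   >
    [0,1] "found" : (S/(S\NP))/S
    [1,2] "this" : S
  [2,3] "idea" : S\NP

S/(S\NP)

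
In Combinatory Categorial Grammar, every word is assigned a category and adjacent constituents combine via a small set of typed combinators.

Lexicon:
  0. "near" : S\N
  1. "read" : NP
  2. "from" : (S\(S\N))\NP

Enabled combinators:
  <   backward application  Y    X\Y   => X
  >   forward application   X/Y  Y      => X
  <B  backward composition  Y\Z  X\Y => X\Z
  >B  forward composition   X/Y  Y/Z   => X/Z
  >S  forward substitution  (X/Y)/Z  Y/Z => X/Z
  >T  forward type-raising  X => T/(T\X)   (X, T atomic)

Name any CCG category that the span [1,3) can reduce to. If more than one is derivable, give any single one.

[0,3] S   <
  [0,1] "near" : S\N
  [1,3] S\(S\N)   <
    [1,2] "read" : NP
    [2,3] "from" : (S\(S\N))\NP

S\(S\N)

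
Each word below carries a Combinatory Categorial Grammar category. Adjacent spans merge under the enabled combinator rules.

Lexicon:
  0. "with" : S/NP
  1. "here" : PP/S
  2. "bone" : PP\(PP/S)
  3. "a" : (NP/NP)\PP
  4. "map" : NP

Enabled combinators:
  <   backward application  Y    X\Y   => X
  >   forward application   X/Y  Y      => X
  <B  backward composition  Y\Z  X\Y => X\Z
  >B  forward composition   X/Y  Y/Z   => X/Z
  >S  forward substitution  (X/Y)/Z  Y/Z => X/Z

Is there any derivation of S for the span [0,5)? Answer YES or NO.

YES

[0,5] S   >
  [0,4] S/NP   >B
    [0,1] "with" : S/NP
    [1,4] NP/NP   <
      [1,3] PP   <
        [1,2] "here" : PP/S
        [2,3] "bone" : PP\(PP/S)
      [3,4] "a" : (NP/NP)\PP
  [4,5] "map" : NP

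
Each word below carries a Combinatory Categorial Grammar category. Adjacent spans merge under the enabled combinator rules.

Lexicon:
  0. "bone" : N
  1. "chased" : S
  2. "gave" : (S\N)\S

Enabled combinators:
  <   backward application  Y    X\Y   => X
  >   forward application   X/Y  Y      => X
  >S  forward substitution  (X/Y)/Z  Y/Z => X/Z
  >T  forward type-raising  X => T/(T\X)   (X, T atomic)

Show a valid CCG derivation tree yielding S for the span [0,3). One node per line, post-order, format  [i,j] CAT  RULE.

[0,3] S   >
  [0,1] S/(S\N)   >T
    [0,1] "bone" : N
  [1,3] S\N   <
    [1,2] "chased" : S
    [2,3] "gave" : (S\N)\S

[0,1] N  lex  "bone"
[0,1] S/(S\N)  >T
[1,2] S  lex  "chased"
[2,3] (S\N)\S  lex  "gave"
[1,3] S\N  <  k=2
[0,3] S  >  k=1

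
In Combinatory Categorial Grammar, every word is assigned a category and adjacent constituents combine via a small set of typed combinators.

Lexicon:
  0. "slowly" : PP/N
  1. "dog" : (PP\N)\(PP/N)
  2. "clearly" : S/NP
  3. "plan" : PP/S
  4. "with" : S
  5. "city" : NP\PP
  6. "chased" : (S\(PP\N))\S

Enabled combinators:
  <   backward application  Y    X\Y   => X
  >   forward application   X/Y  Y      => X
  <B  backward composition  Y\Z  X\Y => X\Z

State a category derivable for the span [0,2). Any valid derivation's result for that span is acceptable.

[0,7] S   <
  [0,2] PP\N   <
    [0,1] "slowly" : PP/N
    [1,2] "dog" : (PP\N)\(PP/N)
  [2,7] S\(PP\N)   <
    [2,6] S   >
      [2,3] "clearly" : S/NP
      [3,6] NP   <
        [3,5] PP   >
          [3,4] "plan" : PP/S
          [4,5] "with" : S
        [5,6] "city" : NP\PP
    [6,7] "chased" : (S\(PP\N))\S

PP\N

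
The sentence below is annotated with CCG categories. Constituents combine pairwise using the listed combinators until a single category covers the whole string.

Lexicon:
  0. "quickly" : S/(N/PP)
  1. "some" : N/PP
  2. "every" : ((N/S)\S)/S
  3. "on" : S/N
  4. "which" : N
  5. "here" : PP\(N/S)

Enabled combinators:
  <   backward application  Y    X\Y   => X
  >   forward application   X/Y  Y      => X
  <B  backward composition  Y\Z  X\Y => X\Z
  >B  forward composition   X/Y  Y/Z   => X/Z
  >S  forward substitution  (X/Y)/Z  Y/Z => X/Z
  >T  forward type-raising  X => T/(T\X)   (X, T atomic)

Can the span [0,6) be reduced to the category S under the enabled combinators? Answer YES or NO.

NO

S/(N/PP) N/PP ((N/S)\S)/S S/N N PP\(N/S)
CKY chart[0,6] = {N/(N\PP), NP/(NP\PP), PP, PP/(PP\PP), S/(S\PP)}; S ∉ chart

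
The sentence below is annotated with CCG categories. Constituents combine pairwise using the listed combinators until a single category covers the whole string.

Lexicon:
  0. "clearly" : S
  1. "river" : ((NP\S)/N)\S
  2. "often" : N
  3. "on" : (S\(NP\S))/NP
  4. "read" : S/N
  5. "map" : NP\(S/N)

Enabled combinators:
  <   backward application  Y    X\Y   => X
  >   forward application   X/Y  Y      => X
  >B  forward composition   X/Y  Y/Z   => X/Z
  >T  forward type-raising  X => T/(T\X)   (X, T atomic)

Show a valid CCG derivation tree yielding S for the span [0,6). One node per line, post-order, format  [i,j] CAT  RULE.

[0,1] S  lex  "clearly"
[1,2] ((NP\S)/N)\S  lex  "river"
[0,2] (NP\S)/N  <  k=1
[2,3] N  lex  "often"
[0,3] NP\S  >  k=2
[3,4] (S\(NP\S))/NP  lex  "on"
[4,5] S/N  lex  "read"
[5,6] NP\(S/N)  lex  "map"
[4,6] NP  <  k=5
[3,6] S\(NP\S)  >  k=4
[0,6] S  <  k=3

[0,6] S   <
  [0,3] NP\S   >
    [0,2] (NP\S)/N   <
      [0,1] "clearly" : S
      [1,2] "river" : ((NP\S)/N)\S
    [2,3] "often" : N
  [3,6] S\(NP\S)   >
    [3,4] "on" : (S\(NP\S))/NP
    [4,6] NP   <
      [4,5] "read" : S/N
      [5,6] "map" : NP\(S/N)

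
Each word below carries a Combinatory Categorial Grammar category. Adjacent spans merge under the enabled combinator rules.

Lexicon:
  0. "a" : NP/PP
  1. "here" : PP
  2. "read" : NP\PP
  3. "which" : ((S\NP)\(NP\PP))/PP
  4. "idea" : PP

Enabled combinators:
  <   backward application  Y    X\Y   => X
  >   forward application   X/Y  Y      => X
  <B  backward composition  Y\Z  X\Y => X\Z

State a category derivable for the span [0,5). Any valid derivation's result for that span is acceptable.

S

[0,5] S   <
  [0,2] NP   >
    [0,1] "a" : NP/PP
    [1,2] "here" : PP
  [2,5] S\NP   <
    [2,3] "read" : NP\PP
    [3,5] (S\NP)\(NP\PP)   >
      [3,4] "which" : ((S\NP)\(NP\PP))/PP
      [4,5] "idea" : PP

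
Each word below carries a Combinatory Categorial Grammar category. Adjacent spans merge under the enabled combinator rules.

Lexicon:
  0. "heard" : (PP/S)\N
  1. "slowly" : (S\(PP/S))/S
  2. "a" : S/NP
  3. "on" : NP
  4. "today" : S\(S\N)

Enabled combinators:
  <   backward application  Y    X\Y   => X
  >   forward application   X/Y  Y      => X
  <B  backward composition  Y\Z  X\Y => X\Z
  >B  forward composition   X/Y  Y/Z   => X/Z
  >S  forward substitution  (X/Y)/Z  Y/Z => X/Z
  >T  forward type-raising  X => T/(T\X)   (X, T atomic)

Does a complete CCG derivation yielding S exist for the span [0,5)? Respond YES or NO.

YES

[0,5] S   <
  [0,4] S\N   <B
    [0,1] "heard" : (PP/S)\N
    [1,4] S\(PP/S)   >
      [1,2] "slowly" : (S\(PP/S))/S
      [2,4] S   >
        [2,3] "a" : S/NP
        [3,4] "on" : NP
  [4,5] "today" : S\(S\N)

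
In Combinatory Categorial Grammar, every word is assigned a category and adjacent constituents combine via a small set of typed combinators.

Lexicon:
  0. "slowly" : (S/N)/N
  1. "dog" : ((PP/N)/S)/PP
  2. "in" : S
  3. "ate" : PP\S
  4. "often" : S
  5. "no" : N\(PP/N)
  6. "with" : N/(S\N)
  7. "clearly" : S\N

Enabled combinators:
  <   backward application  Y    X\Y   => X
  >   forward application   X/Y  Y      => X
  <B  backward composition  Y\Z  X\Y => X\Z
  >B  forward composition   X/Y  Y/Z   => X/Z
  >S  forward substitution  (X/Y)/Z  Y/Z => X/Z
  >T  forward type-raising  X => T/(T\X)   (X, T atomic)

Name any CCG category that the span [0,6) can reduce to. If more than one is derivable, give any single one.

S/N

[0,8] S   >
  [0,6] S/N   >
    [0,1] "slowly" : (S/N)/N
    [1,6] N   <
      [1,5] PP/N   >
        [1,4] (PP/N)/S   >
          [1,2] "dog" : ((PP/N)/S)/PP
          [2,4] PP   <
            [2,3] "in" : S
            [3,4] "ate" : PP\S
        [4,5] "often" : S
      [5,6] "no" : N\(PP/N)
  [6,8] N   >
    [6,7] "with" : N/(S\N)
    [7,8] "clearly" : S\N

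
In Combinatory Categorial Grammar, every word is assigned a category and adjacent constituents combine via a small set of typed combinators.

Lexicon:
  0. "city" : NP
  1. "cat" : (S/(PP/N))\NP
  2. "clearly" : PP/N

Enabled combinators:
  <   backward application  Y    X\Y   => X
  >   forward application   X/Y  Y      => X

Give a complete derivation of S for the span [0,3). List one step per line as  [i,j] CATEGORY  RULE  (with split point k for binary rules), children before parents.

[0,1] NP  lex  "city"
[1,2] (S/(PP/N))\NP  lex  "cat"
[0,2] S/(PP/N)  <  k=1
[2,3] PP/N  lex  "clearly"
[0,3] S  >  k=2

[0,3] S   >
  [0,2] S/(PP/N)   <
    [0,1] "city" : NP
    [1,2] "cat" : (S/(PP/N))\NP
  [2,3] "clearly" : PP/N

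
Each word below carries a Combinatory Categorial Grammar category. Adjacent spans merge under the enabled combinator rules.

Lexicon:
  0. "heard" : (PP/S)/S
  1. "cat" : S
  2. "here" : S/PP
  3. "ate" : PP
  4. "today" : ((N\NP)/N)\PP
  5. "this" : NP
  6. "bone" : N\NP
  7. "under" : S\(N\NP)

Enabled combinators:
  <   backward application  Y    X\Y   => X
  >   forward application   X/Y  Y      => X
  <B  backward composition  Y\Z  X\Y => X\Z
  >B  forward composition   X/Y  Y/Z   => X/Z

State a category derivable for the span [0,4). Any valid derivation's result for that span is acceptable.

[0,8] S   <
  [0,7] N\NP   >
    [0,5] (N\NP)/N   <
      [0,4] PP   >
        [0,2] PP/S   >
          [0,1] "heard" : (PP/S)/S
          [1,2] "cat" : S
        [2,4] S   >
          [2,3] "here" : S/PP
          [3,4] "ate" : PP
      [4,5] "today" : ((N\NP)/N)\PP
    [5,7] N   <
      [5,6] "this" : NP
      [6,7] "bone" : N\NP
  [7,8] "under" : S\(N\NP)

PP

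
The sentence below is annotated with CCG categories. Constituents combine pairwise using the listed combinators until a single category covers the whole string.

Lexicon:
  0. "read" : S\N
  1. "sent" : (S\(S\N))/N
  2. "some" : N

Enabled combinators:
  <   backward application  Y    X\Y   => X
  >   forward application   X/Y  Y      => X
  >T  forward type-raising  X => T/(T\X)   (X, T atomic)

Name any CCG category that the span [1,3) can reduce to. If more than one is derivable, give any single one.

S\(S\N)

[0,3] S   <
  [0,1] "read" : S\N
  [1,3] S\(S\N)   >
    [1,2] "sent" : (S\(S\N))/N
    [2,3] "some" : N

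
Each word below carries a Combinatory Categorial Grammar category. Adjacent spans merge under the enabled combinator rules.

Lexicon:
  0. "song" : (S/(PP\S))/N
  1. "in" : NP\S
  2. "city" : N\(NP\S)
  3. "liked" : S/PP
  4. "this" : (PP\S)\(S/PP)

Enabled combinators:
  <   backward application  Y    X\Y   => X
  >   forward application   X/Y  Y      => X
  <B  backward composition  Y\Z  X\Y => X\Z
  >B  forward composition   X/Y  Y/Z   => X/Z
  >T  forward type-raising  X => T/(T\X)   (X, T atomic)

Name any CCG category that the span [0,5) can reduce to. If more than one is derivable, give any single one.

S

[0,5] S   >
  [0,3] S/(PP\S)   >
    [0,1] "song" : (S/(PP\S))/N
    [1,3] N   <
      [1,2] "in" : NP\S
      [2,3] "city" : N\(NP\S)
  [3,5] PP\S   <
    [3,4] "liked" : S/PP
    [4,5] "this" : (PP\S)\(S/PP)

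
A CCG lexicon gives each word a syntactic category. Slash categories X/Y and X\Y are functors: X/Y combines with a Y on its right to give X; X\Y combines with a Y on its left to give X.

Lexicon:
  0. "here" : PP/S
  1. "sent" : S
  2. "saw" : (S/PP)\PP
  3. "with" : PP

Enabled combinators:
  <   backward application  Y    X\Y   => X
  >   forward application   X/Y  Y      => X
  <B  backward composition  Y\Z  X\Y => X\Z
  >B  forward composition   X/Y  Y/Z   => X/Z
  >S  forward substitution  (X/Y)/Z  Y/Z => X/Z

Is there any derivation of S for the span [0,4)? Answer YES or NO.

[0,4] S   >
  [0,3] S/PP   <
    [0,2] PP   >
      [0,1] "here" : PP/S
      [1,2] "sent" : S
    [2,3] "saw" : (S/PP)\PP
  [3,4] "with" : PP

YES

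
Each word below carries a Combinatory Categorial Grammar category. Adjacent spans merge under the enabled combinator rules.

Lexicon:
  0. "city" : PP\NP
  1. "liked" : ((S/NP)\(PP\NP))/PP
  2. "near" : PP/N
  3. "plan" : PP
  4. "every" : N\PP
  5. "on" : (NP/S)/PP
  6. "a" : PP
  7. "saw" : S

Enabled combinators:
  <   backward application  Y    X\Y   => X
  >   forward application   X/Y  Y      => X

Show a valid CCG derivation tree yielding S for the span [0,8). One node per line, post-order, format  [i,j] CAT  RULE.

[0,1] PP\NP  lex  "city"
[1,2] ((S/NP)\(PP\NP))/PP  lex  "liked"
[2,3] PP/N  lex  "near"
[3,4] PP  lex  "plan"
[4,5] N\PP  lex  "every"
[3,5] N  <  k=4
[2,5] PP  >  k=3
[1,5] (S/NP)\(PP\NP)  >  k=2
[0,5] S/NP  <  k=1
[5,6] (NP/S)/PP  lex  "on"
[6,7] PP  lex  "a"
[5,7] NP/S  >  k=6
[7,8] S  lex  "saw"
[5,8] NP  >  k=7
[0,8] S  >  k=5

[0,8] S   >
  [0,5] S/NP   <
    [0,1] "city" : PP\NP
    [1,5] (S/NP)\(PP\NP)   >
      [1,2] "liked" : ((S/NP)\(PP\NP))/PP
      [2,5] PP   >
        [2,3] "near" : PP/N
        [3,5] N   <
          [3,4] "plan" : PP
          [4,5] "every" : N\PP
  [5,8] NP   >
    [5,7] NP/S   >
      [5,6] "on" : (NP/S)/PP
      [6,7] "a" : PP
    [7,8] "saw" : S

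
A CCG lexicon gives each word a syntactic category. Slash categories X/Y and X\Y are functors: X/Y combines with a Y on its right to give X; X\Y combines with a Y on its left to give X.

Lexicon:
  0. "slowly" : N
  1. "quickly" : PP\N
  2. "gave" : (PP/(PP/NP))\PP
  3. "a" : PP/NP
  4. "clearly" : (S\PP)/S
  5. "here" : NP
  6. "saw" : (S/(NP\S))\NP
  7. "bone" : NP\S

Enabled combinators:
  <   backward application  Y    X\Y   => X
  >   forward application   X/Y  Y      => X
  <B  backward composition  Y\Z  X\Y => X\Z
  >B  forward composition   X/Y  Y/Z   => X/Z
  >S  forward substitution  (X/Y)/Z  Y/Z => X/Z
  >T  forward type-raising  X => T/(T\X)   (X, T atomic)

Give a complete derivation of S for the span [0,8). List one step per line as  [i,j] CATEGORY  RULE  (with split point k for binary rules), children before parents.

[0,8] S   <
  [0,4] PP   >
    [0,3] PP/(PP/NP)   <
      [0,2] PP   >
        [0,1] PP/(PP\N)   >T
          [0,1] "slowly" : N
        [1,2] "quickly" : PP\N
      [2,3] "gave" : (PP/(PP/NP))\PP
    [3,4] "a" : PP/NP
  [4,8] S\PP   >
    [4,5] "clearly" : (S\PP)/S
    [5,8] S   >
      [5,7] S/(NP\S)   <
        [5,6] "here" : NP
        [6,7] "saw" : (S/(NP\S))\NP
      [7,8] "bone" : NP\S

[0,1] N  lex  "slowly"
[0,1] PP/(PP\N)  >T
[1,2] PP\N  lex  "quickly"
[0,2] PP  >  k=1
[2,3] (PP/(PP/NP))\PP  lex  "gave"
[0,3] PP/(PP/NP)  <  k=2
[3,4] PP/NP  lex  "a"
[0,4] PP  >  k=3
[4,5] (S\PP)/S  lex  "clearly"
[5,6] NP  lex  "here"
[6,7] (S/(NP\S))\NP  lex  "saw"
[5,7] S/(NP\S)  <  k=6
[7,8] NP\S  lex  "bone"
[5,8] S  >  k=7
[4,8] S\PP  >  k=5
[0,8] S  <  k=4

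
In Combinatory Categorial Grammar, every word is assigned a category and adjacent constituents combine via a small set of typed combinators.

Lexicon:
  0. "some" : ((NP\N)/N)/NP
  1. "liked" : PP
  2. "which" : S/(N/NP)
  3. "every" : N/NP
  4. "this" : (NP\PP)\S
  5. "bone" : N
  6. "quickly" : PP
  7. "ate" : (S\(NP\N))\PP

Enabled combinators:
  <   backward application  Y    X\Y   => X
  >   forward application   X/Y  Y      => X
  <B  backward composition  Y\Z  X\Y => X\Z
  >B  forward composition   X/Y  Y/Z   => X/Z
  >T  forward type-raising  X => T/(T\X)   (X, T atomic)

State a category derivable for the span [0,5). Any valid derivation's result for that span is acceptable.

(NP\N)/N

[0,8] S   <
  [0,6] NP\N   >
    [0,5] (NP\N)/N   >
      [0,1] "some" : ((NP\N)/N)/NP
      [1,5] NP   <
        [1,2] "liked" : PP
        [2,5] NP\PP   <
          [2,4] S   >
            [2,3] "which" : S/(N/NP)
            [3,4] "every" : N/NP
          [4,5] "this" : (NP\PP)\S
    [5,6] "bone" : N
  [6,8] S\(NP\N)   <
    [6,7] "quickly" : PP
    [7,8] "ate" : (S\(NP\N))\PP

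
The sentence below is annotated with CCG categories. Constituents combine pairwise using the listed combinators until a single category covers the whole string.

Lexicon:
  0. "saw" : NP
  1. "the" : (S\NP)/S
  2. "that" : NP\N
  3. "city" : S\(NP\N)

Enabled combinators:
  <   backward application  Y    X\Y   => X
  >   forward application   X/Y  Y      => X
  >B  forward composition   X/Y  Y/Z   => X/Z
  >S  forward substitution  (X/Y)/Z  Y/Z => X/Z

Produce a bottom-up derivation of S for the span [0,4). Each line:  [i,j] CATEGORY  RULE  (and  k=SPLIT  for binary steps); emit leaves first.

[0,1] NP  lex  "saw"
[1,2] (S\NP)/S  lex  "the"
[2,3] NP\N  lex  "that"
[3,4] S\(NP\N)  lex  "city"
[2,4] S  <  k=3
[1,4] S\NP  >  k=2
[0,4] S  <  k=1

[0,4] S   <
  [0,1] "saw" : NP
  [1,4] S\NP   >
    [1,2] "the" : (S\NP)/S
    [2,4] S   <
      [2,3] "that" : NP\N
      [3,4] "city" : S\(NP\N)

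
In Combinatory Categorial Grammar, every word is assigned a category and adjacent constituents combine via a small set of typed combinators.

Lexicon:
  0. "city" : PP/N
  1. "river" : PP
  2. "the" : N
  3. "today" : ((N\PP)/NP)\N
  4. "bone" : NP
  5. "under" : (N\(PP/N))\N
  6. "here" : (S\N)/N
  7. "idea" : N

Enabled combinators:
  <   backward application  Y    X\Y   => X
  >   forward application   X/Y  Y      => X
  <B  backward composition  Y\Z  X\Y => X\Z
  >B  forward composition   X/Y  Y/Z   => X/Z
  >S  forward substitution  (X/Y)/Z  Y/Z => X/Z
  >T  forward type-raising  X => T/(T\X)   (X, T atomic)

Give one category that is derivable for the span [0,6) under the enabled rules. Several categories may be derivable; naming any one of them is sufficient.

[0,8] S   <
  [0,6] N   <
    [0,1] "city" : PP/N
    [1,6] N\(PP/N)   <
      [1,5] N   <
        [1,2] "river" : PP
        [2,5] N\PP   >
          [2,4] (N\PP)/NP   <
            [2,3] "the" : N
            [3,4] "today" : ((N\PP)/NP)\N
          [4,5] "bone" : NP
      [5,6] "under" : (N\(PP/N))\N
  [6,8] S\N   >
    [6,7] "here" : (S\N)/N
    [7,8] "idea" : N

N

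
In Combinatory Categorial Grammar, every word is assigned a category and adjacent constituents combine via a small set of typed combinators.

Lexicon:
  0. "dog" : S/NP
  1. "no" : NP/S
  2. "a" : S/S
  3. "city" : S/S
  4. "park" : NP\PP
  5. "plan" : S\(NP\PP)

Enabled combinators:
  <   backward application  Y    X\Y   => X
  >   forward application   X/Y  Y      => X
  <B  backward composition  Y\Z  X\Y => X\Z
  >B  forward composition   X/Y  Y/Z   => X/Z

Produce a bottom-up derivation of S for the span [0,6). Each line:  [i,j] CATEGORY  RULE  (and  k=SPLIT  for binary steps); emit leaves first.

[0,1] S/NP  lex  "dog"
[1,2] NP/S  lex  "no"
[2,3] S/S  lex  "a"
[3,4] S/S  lex  "city"
[2,4] S/S  >B  k=3
[1,4] NP/S  >B  k=2
[4,5] NP\PP  lex  "park"
[5,6] S\(NP\PP)  lex  "plan"
[4,6] S  <  k=5
[1,6] NP  >  k=4
[0,6] S  >  k=1

[0,6] S   >
  [0,1] "dog" : S/NP
  [1,6] NP   >
    [1,4] NP/S   >B
      [1,2] "no" : NP/S
      [2,4] S/S   >B
        [2,3] "a" : S/S
        [3,4] "city" : S/S
    [4,6] S   <
      [4,5] "park" : NP\PP
      [5,6] "plan" : S\(NP\PP)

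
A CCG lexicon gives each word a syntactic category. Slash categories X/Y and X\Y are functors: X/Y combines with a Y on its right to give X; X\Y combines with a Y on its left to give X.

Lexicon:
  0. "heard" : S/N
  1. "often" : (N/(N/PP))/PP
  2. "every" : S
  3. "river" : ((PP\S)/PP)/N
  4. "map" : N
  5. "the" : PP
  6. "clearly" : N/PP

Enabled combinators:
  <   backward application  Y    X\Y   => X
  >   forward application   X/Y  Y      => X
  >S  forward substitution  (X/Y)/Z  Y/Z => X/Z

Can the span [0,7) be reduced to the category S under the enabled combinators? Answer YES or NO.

YES

[0,7] S   >
  [0,1] "heard" : S/N
  [1,7] N   >
    [1,6] N/(N/PP)   >
      [1,2] "often" : (N/(N/PP))/PP
      [2,6] PP   <
        [2,3] "every" : S
        [3,6] PP\S   >
          [3,5] (PP\S)/PP   >
            [3,4] "river" : ((PP\S)/PP)/N
            [4,5] "map" : N
          [5,6] "the" : PP
    [6,7] "clearly" : N/PP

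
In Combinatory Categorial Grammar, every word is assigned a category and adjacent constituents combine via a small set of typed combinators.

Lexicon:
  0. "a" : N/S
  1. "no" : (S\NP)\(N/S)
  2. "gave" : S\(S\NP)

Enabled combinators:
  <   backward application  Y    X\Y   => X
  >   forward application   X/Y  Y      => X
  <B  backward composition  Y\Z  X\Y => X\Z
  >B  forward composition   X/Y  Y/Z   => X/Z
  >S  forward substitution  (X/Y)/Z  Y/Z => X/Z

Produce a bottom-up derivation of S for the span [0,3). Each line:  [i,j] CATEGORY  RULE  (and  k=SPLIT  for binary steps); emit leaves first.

[0,3] S   <
  [0,2] S\NP   <
    [0,1] "a" : N/S
    [1,2] "no" : (S\NP)\(N/S)
  [2,3] "gave" : S\(S\NP)

[0,1] N/S  lex  "a"
[1,2] (S\NP)\(N/S)  lex  "no"
[0,2] S\NP  <  k=1
[2,3] S\(S\NP)  lex  "gave"
[0,3] S  <  k=2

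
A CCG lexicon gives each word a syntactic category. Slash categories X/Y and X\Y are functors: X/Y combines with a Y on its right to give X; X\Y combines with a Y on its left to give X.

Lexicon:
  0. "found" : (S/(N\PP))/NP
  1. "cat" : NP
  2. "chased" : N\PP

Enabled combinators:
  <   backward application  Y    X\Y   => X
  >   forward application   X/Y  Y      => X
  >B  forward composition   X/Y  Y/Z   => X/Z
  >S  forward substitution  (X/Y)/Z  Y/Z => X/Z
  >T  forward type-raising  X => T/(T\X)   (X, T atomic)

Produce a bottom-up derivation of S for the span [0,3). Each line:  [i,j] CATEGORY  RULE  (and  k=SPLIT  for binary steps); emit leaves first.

[0,3] S   >
  [0,2] S/(N\PP)   >
    [0,1] "found" : (S/(N\PP))/NP
    [1,2] "cat" : NP
  [2,3] "chased" : N\PP

[0,1] (S/(N\PP))/NP  lex  "found"
[1,2] NP  lex  "cat"
[0,2] S/(N\PP)  >  k=1
[2,3] N\PP  lex  "chased"
[0,3] S  >  k=2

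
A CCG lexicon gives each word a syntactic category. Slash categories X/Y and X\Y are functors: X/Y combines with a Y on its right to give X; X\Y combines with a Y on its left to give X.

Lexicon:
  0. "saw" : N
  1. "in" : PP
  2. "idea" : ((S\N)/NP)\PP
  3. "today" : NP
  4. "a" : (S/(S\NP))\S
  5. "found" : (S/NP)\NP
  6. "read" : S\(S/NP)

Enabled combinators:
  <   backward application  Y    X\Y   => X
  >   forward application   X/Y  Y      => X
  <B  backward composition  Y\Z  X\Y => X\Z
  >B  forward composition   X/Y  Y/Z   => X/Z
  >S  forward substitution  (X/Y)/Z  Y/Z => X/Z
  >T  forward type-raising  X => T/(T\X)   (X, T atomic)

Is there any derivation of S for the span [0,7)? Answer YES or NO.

YES

[0,7] S   >
  [0,5] S/(S\NP)   <
    [0,4] S   >
      [0,1] S/(S\N)   >T
        [0,1] "saw" : N
      [1,4] S\N   >
        [1,3] (S\N)/NP   <
          [1,2] "in" : PP
          [2,3] "idea" : ((S\N)/NP)\PP
        [3,4] "today" : NP
    [4,5] "a" : (S/(S\NP))\S
  [5,7] S\NP   <B
    [5,6] "found" : (S/NP)\NP
    [6,7] "read" : S\(S/NP)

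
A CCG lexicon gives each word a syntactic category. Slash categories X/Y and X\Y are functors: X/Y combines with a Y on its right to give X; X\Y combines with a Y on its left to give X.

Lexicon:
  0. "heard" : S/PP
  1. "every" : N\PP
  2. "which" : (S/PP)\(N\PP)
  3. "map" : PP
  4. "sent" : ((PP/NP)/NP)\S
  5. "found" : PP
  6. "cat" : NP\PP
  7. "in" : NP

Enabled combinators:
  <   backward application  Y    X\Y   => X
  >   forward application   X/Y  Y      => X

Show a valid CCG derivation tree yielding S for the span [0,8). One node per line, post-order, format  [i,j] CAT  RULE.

[0,8] S   >
  [0,1] "heard" : S/PP
  [1,8] PP   >
    [1,7] PP/NP   >
      [1,5] (PP/NP)/NP   <
        [1,4] S   >
          [1,3] S/PP   <
            [1,2] "every" : N\PP
            [2,3] "which" : (S/PP)\(N\PP)
          [3,4] "map" : PP
        [4,5] "sent" : ((PP/NP)/NP)\S
      [5,7] NP   <
        [5,6] "found" : PP
        [6,7] "cat" : NP\PP
    [7,8] "in" : NP

[0,1] S/PP  lex  "heard"
[1,2] N\PP  lex  "every"
[2,3] (S/PP)\(N\PP)  lex  "which"
[1,3] S/PP  <  k=2
[3,4] PP  lex  "map"
[1,4] S  >  k=3
[4,5] ((PP/NP)/NP)\S  lex  "sent"
[1,5] (PP/NP)/NP  <  k=4
[5,6] PP  lex  "found"
[6,7] NP\PP  lex  "cat"
[5,7] NP  <  k=6
[1,7] PP/NP  >  k=5
[7,8] NP  lex  "in"
[1,8] PP  >  k=7
[0,8] S  >  k=1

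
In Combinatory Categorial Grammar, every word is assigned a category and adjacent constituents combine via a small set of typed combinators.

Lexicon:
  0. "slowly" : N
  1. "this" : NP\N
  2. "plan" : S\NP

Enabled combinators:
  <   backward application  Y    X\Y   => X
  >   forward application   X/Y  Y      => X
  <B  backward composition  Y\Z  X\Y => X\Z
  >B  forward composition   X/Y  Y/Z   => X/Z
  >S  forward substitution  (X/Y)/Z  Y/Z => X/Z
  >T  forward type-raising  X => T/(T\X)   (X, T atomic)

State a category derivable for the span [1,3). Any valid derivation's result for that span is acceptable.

[0,3] S   <
  [0,1] "slowly" : N
  [1,3] S\N   <B
    [1,2] "this" : NP\N
    [2,3] "plan" : S\NP

S\N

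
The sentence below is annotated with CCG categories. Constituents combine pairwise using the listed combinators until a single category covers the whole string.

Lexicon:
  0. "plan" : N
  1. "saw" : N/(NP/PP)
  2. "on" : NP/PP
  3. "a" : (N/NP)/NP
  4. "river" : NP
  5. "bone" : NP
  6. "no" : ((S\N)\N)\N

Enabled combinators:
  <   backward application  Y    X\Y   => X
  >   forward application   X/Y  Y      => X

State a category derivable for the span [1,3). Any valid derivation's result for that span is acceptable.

[0,7] S   <
  [0,1] "plan" : N
  [1,7] S\N   <
    [1,3] N   >
      [1,2] "saw" : N/(NP/PP)
      [2,3] "on" : NP/PP
    [3,7] (S\N)\N   <
      [3,6] N   >
        [3,5] N/NP   >
          [3,4] "a" : (N/NP)/NP
          [4,5] "river" : NP
        [5,6] "bone" : NP
      [6,7] "no" : ((S\N)\N)\N

N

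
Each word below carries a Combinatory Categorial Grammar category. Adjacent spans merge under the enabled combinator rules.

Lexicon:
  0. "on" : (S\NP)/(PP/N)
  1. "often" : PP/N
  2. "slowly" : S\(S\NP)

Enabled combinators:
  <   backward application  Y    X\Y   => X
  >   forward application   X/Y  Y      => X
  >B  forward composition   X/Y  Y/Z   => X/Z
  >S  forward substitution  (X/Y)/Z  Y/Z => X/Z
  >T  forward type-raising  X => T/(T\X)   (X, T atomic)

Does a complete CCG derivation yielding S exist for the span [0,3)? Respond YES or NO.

YES

[0,3] S   <
  [0,2] S\NP   >
    [0,1] "on" : (S\NP)/(PP/N)
    [1,2] "often" : PP/N
  [2,3] "slowly" : S\(S\NP)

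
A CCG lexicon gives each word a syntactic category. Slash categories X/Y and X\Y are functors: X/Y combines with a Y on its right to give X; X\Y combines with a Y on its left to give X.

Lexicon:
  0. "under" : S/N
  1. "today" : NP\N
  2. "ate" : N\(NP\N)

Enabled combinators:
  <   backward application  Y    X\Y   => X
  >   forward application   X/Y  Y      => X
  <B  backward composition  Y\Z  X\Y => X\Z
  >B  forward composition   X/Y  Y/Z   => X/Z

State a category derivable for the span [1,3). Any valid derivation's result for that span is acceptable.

N

[0,3] S   >
  [0,1] "under" : S/N
  [1,3] N   <
    [1,2] "today" : NP\N
    [2,3] "ate" : N\(NP\N)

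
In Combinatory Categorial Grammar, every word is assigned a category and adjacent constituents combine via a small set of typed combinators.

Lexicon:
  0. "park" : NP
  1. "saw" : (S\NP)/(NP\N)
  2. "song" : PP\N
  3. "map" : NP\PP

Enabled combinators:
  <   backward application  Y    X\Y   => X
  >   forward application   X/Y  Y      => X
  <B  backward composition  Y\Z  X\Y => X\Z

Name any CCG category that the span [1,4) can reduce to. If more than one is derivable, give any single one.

[0,4] S   <
  [0,1] "park" : NP
  [1,4] S\NP   >
    [1,2] "saw" : (S\NP)/(NP\N)
    [2,4] NP\N   <B
      [2,3] "song" : PP\N
      [3,4] "map" : NP\PP

S\NP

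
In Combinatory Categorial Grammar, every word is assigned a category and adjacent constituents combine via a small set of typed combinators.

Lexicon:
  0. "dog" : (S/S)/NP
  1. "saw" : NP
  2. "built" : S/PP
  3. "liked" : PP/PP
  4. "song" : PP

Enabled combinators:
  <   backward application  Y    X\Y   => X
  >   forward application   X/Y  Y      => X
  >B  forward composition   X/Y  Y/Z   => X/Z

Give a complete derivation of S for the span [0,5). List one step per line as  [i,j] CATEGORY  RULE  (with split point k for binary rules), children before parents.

[0,5] S   >
  [0,4] S/PP   >B
    [0,3] S/PP   >B
      [0,2] S/S   >
        [0,1] "dog" : (S/S)/NP
        [1,2] "saw" : NP
      [2,3] "built" : S/PP
    [3,4] "liked" : PP/PP
  [4,5] "song" : PP

[0,1] (S/S)/NP  lex  "dog"
[1,2] NP  lex  "saw"
[0,2] S/S  >  k=1
[2,3] S/PP  lex  "built"
[0,3] S/PP  >B  k=2
[3,4] PP/PP  lex  "liked"
[0,4] S/PP  >B  k=3
[4,5] PP  lex  "song"
[0,5] S  >  k=4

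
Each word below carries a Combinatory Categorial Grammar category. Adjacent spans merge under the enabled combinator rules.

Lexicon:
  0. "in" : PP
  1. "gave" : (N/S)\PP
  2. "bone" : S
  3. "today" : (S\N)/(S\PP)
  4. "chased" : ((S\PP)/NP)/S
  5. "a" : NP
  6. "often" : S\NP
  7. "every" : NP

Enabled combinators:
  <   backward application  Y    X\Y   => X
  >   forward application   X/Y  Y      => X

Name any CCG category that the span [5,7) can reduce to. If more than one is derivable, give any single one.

[0,8] S   <
  [0,3] N   >
    [0,2] N/S   <
      [0,1] "in" : PP
      [1,2] "gave" : (N/S)\PP
    [2,3] "bone" : S
  [3,8] S\N   >
    [3,4] "today" : (S\N)/(S\PP)
    [4,8] S\PP   >
      [4,7] (S\PP)/NP   >
        [4,5] "chased" : ((S\PP)/NP)/S
        [5,7] S   <
          [5,6] "a" : NP
          [6,7] "often" : S\NP
      [7,8] "every" : NP

S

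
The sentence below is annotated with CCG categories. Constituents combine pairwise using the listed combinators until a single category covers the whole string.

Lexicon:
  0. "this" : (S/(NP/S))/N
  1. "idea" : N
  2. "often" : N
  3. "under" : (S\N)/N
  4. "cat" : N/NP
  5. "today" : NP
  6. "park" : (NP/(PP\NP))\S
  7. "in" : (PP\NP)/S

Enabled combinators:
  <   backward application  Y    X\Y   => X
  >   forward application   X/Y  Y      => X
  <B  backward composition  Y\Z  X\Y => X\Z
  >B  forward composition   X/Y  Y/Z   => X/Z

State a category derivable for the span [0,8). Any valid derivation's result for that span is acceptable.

S

[0,8] S   >
  [0,2] S/(NP/S)   >
    [0,1] "this" : (S/(NP/S))/N
    [1,2] "idea" : N
  [2,8] NP/S   >B
    [2,7] NP/(PP\NP)   <
      [2,6] S   <
        [2,3] "often" : N
        [3,6] S\N   >
          [3,4] "under" : (S\N)/N
          [4,6] N   >
            [4,5] "cat" : N/NP
            [5,6] "today" : NP
      [6,7] "park" : (NP/(PP\NP))\S
    [7,8] "in" : (PP\NP)/S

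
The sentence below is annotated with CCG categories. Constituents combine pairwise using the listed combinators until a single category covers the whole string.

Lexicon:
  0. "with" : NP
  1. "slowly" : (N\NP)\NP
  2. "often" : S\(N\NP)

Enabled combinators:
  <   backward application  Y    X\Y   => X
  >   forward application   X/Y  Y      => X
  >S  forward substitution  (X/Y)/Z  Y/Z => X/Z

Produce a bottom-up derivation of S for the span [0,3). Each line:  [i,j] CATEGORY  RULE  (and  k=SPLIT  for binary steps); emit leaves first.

[0,3] S   <
  [0,2] N\NP   <
    [0,1] "with" : NP
    [1,2] "slowly" : (N\NP)\NP
  [2,3] "often" : S\(N\NP)

[0,1] NP  lex  "with"
[1,2] (N\NP)\NP  lex  "slowly"
[0,2] N\NP  <  k=1
[2,3] S\(N\NP)  lex  "often"
[0,3] S  <  k=2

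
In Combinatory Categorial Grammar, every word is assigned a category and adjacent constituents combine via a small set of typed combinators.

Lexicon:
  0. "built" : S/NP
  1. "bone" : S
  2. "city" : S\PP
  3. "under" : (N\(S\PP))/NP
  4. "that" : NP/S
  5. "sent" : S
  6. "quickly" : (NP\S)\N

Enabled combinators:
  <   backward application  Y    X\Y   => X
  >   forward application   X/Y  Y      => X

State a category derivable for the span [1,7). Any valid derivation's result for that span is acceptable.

NP

[0,7] S   >
  [0,1] "built" : S/NP
  [1,7] NP   <
    [1,2] "bone" : S
    [2,7] NP\S   <
      [2,6] N   <
        [2,3] "city" : S\PP
        [3,6] N\(S\PP)   >
          [3,4] "under" : (N\(S\PP))/NP
          [4,6] NP   >
            [4,5] "that" : NP/S
            [5,6] "sent" : S
      [6,7] "quickly" : (NP\S)\N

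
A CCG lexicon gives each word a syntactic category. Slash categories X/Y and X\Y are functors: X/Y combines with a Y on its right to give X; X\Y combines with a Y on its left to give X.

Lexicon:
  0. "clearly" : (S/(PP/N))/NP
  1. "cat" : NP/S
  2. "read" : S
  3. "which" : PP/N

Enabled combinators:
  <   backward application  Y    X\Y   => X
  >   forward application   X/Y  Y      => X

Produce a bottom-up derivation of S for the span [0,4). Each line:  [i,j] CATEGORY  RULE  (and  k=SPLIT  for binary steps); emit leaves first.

[0,4] S   >
  [0,3] S/(PP/N)   >
    [0,1] "clearly" : (S/(PP/N))/NP
    [1,3] NP   >
      [1,2] "cat" : NP/S
      [2,3] "read" : S
  [3,4] "which" : PP/N

[0,1] (S/(PP/N))/NP  lex  "clearly"
[1,2] NP/S  lex  "cat"
[2,3] S  lex  "read"
[1,3] NP  >  k=2
[0,3] S/(PP/N)  >  k=1
[3,4] PP/N  lex  "which"
[0,4] S  >  k=3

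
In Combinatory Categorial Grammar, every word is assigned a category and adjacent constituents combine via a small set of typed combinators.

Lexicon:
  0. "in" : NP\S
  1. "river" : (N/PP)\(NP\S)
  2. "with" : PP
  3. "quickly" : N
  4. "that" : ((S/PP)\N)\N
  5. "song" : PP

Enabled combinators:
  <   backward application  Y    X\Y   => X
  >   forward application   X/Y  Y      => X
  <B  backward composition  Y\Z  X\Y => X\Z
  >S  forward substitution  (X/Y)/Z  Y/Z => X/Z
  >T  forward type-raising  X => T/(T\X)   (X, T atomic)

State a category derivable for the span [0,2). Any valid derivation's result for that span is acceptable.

N/PP

[0,6] S   >
  [0,5] S/PP   <
    [0,3] N   >
      [0,2] N/PP   <
        [0,1] "in" : NP\S
        [1,2] "river" : (N/PP)\(NP\S)
      [2,3] "with" : PP
    [3,5] (S/PP)\N   <
      [3,4] "quickly" : N
      [4,5] "that" : ((S/PP)\N)\N
  [5,6] "song" : PP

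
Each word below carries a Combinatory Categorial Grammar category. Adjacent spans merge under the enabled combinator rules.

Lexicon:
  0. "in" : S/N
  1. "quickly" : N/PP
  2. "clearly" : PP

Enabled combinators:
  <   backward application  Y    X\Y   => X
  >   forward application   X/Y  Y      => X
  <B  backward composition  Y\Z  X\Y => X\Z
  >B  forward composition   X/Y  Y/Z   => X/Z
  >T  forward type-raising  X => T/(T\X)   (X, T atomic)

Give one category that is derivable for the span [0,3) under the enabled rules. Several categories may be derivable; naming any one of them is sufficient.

[0,3] S   >
  [0,2] S/PP   >B
    [0,1] "in" : S/N
    [1,2] "quickly" : N/PP
  [2,3] "clearly" : PP

S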